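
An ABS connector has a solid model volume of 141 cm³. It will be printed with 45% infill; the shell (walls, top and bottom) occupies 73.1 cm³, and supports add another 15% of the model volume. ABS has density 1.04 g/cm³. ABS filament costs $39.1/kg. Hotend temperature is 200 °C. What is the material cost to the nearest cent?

$5.08

Volume inside the shell = 141 − 73.1, so 67.9 cm³.
Deposited infill = 0.45 × 67.9 = 30.555 cm³.
Support = 0.15 × 141, so 21.15 cm³.
Total extruded = 73.1 + 30.555 + 21.15, so 124.805 cm³.
Mass: 124.805 × 1.04 → 129.7972 g.
Cost = 129.7972 g / 1000 × $39.1/kg = $5.08.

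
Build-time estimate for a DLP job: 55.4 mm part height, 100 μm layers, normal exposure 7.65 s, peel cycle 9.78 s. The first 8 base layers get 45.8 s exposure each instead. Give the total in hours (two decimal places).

2.77 hours

Number of layers: 55.4 / 0.1 → 554 (rounded up).
Bottom layers: 8 × (45.8 + 9.78) → 444.64 s.
Remaining layers = 546 × (7.65 + 9.78) = 9516.78 s.
Sum: 444.64 + 9516.78 = 9961.42 s → 2.77 hours.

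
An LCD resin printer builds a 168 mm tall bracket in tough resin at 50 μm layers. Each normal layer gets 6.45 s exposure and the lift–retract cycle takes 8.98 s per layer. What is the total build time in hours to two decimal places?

Layers = ⌈168/0.05⌉ = 3360.
Cycle time = 6.45 + 8.98, so 15.43 s.
Total = 3360 × 15.43 = 51844.8 s = 14.40 hours.

14.40 hours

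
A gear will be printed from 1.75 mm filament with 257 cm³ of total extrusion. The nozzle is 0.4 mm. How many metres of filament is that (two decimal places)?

106.85 m

A = π r² = π × 0.875² = 2.4053 mm².
Length = 257 cm³ / 2.4053 mm² = 257000 / 2.4053 = 106847.38 mm = 106.85 m.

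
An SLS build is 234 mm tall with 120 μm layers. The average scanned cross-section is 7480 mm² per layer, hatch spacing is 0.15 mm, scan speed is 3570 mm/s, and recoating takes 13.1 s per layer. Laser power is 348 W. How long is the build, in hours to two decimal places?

14.66 hours

Number of layers: 234 / 0.12 → 1950 (rounded up).
Hatch length per layer = 7480 / 0.15 = 49866.7 mm.
Scan time per layer = 49866.7 / 3570 = 13.9683 s.
Per-layer time: 13.9683 + 13.1 → 27.0683 s.
1950 layers × 27.0683 s/layer = 52783.185 s, i.e. 14.66 hours.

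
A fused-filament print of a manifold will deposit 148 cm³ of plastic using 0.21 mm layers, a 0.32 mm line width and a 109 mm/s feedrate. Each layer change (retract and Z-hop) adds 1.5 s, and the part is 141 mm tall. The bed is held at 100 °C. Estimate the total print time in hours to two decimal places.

5.89 hours

Extrusion cross-section = 0.21 × 0.32, so 0.0672 mm².
Toolpath length = 148 cm³ / 0.0672 mm² = 148000 / 0.0672 = 2202381 mm.
Print-move time = 2202381 / 109, so 20205.3 s.
Layers = ⌈141/0.21⌉ = 672.
Z-hop total: 672 × 1.5 → 1008 s.
Total = 20205.3 + 1008 = 21213.3 s = 5.89 hours.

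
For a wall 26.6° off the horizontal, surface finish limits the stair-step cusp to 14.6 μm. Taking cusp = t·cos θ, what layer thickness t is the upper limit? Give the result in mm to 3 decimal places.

0.016 mm

t = h_c / cos θ = 0.0146 / 0.8942 = 0.016 mm.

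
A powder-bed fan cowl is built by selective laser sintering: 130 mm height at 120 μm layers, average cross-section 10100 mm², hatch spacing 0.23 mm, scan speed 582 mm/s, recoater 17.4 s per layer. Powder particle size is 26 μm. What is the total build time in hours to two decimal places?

27.96 hours

Number of layers: 130 / 0.12 → 1084 (rounded up).
Hatch length per layer = 10100 / 0.23, so 43913 mm.
Laser time per layer = 43913 / 582, so 75.4519 s.
Per-layer time = 75.4519 + 17.4 = 92.8519 s.
Build time = 1084 × 92.8519 = 100651.4596 s = 27.96 hours.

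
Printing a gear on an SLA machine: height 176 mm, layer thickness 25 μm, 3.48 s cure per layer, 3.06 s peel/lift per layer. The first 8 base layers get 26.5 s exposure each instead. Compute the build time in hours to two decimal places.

Number of layers: 176 / 0.025 → 7040 (rounded up).
Bottom layers = 8 × (26.5 + 3.06) = 236.48 s.
Regular layers = 7032 × (3.48 + 3.06) = 45989.28 s.
Sum: 236.48 + 45989.28 = 46225.76 s → 12.84 hours.

12.84 hours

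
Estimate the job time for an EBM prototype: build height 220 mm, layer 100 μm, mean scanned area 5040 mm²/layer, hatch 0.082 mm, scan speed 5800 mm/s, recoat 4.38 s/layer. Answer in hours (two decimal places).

9.15 hours

Layers = ⌈220/0.1⌉ = 2200.
Scan path per layer = 5040 / 0.082 = 61463.4 mm.
Per-layer scan time = 61463.4 / 5800, so 10.5971 s.
Layer cycle = 10.5971 + 4.38 = 14.9771 s.
2200 layers × 14.9771 s/layer = 32949.62 s, i.e. 9.15 hours.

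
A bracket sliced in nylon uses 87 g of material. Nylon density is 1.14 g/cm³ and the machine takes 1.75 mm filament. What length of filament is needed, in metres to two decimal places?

Extruded volume: 87/1.14 = 76.3158 cm³ (76315.8 mm³).
Filament cross-section = π × (1.75/2)² = 2.4053 mm².
Length = 76315.8 / 2.4053 = 31728.18 mm = 31.73 m.

31.73 m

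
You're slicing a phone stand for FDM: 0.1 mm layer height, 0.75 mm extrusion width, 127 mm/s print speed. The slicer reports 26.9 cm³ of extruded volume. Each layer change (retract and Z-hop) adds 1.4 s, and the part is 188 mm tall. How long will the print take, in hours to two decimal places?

1.52 hours

Bead cross-section = 0.1 × 0.75 = 0.075 mm².
Total extruded path = 26900/0.075 = 358666.7 mm.
Time extruding: 358666.7 / 127 → 2824.1 s.
Layer count = ceil(188 / 0.1) = 1880.
Layer-change overhead = 1880 × 1.4, so 2632 s.
Altogether 2824.1 + 2632 = 5456.1 s, i.e. 1.52 hours.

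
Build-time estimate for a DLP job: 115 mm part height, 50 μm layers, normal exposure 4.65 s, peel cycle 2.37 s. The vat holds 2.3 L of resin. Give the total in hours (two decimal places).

4.49 hours

Layers = ⌈115/0.05⌉ = 2300.
Cycle time: 4.65 + 2.37 → 7.02 s.
Total = 2300 × 7.02 = 16146 s = 4.49 hours.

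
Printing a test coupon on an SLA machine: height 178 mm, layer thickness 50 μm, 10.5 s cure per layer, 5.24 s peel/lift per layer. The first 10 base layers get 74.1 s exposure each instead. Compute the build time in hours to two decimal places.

15.74 hours

Layers = ⌈178/0.05⌉ = 3560.
Base layers = 10 × (74.1 + 5.24) = 793.4 s.
Remaining layers = 3550 × (10.5 + 5.24), so 55877 s.
Total = 793.4 + 55877 = 56670.4 s = 15.74 hours.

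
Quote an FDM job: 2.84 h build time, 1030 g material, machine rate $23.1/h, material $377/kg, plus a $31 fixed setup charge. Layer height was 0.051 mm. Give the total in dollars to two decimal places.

Time charge = 23.1 × 2.84, so $65.604.
Material cost = 377 × 1030/1000, so $388.31.
Adding setup: 65.604 + 388.31 + 31 → 484.914 ≈ $484.91.

$484.91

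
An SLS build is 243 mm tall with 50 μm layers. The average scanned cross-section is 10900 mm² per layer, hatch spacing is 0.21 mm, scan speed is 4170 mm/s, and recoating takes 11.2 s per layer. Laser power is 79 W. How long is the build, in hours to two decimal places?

Layers = ⌈243/0.05⌉ = 4860.
Scan path per layer = 10900 / 0.21, so 51904.8 mm.
Scan time per layer = 51904.8 / 4170, so 12.4472 s.
Layer cycle = 12.4472 + 11.2 = 23.6472 s.
Build time = 4860 × 23.6472 = 114925.392 s = 31.92 hours.

31.92 hours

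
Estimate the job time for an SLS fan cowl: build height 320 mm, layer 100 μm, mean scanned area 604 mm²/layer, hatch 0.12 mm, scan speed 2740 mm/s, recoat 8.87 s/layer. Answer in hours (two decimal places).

9.52 hours

Layers = ⌈320/0.1⌉ = 3200.
Scan path per layer = 604 / 0.12, so 5033.3 mm.
Per-layer scan time = 5033.3 / 2740, so 1.837 s.
Layer cycle: 1.837 + 8.87 → 10.707 s.
3200 layers × 10.707 s/layer = 34262.4 s, i.e. 9.52 hours.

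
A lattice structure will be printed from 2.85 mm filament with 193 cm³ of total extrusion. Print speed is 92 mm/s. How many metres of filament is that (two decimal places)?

30.25 m

Cross-section of 2.85 mm filament: π·(2.85/2)² = 6.3794 mm².
L = 193000 mm³ / 6.3794 mm² = 30253.63 mm, i.e. 30.25 m.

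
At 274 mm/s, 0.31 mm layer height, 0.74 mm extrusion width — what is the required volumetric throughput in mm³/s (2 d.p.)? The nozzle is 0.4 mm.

A: 0.31 × 0.74 → 0.2294 mm².
Q = v·A = 274 × 0.2294 = 62.86 mm³/s.

62.86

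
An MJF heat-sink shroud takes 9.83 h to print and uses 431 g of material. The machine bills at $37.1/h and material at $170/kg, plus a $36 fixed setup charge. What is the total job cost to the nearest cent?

$473.96

Time charge = 37.1 × 9.83, so $364.693.
Material charge = 170 × 431/1000 = $73.27.
Total = 364.693 + 73.27 + 36 = 473.963 ≈ $473.96.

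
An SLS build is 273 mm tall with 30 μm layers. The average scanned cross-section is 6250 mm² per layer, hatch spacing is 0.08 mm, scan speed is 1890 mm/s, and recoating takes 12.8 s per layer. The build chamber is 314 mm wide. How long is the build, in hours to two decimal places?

Layers = ⌈273/0.03⌉ = 9100.
Hatch length per layer = 6250 / 0.08 = 78125 mm.
Per-layer scan time = 78125 / 1890, so 41.336 s.
Per-layer time = 41.336 + 12.8, so 54.136 s.
Build time = 9100 × 54.136 = 492637.6 s = 136.84 hours.

136.84 hours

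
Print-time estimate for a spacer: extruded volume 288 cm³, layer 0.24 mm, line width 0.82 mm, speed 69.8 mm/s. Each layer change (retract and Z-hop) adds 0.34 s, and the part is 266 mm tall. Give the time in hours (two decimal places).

Extrusion cross-section: 0.24 × 0.82 → 0.1968 mm².
Path length: 288000 mm³ / 0.1968 mm² → 1463414.6 mm.
Print-move time: 1463414.6 / 69.8 → 20965.8 s.
Number of layers: 266 / 0.24 → 1109 (rounded up).
Non-print overhead = 1109 × 0.34 = 377.06 s.
Total = 20965.8 + 377.06 = 21342.86 s = 5.93 hours.

5.93 hours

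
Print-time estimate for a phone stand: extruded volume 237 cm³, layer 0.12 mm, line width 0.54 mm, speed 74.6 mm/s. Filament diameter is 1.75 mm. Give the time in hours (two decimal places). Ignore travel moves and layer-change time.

13.62 hours

Extrusion cross-section = 0.12 × 0.54, so 0.0648 mm².
Path length: 237000 mm³ / 0.0648 mm² → 3657407.4 mm.
Extrusion time: 3657407.4 / 74.6 → 49026.9 s.
In the requested units: 49026.9 s = 13.62 hours.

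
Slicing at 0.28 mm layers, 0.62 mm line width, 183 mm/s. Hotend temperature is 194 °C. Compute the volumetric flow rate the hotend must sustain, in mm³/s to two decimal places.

31.77

Extrusion cross-section = 0.28 × 0.62 = 0.1736 mm².
Q = v·A = 183 × 0.1736 = 31.77 mm³/s.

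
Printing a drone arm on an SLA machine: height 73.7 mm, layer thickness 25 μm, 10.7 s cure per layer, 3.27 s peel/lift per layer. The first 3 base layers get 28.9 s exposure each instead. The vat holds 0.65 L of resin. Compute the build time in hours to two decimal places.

Number of layers: 73.7 / 0.025 → 2948 (rounded up).
Base layers: 3 × (28.9 + 3.27) → 96.51 s.
Normal layers = 2945 × (10.7 + 3.27) = 41141.65 s.
Sum: 96.51 + 41141.65 = 41238.16 s → 11.46 hours.

11.46 hours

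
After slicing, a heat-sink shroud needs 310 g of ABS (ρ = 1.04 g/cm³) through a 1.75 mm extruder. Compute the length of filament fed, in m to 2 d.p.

Volume = 310 g / 1.04 g·cm⁻³ = 298.0769 cm³ = 298076.9 mm³.
Cross-section of 1.75 mm filament: π·(1.75/2)² = 2.4053 mm².
L = V/A = 298076.9/2.4053 = 123925.04 mm → 123.93 m.

123.93 m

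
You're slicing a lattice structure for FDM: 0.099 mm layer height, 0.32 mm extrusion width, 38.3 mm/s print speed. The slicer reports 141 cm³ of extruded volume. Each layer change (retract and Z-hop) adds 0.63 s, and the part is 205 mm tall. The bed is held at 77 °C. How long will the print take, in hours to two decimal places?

Bead cross-section = 0.099 × 0.32 = 0.03168 mm².
Total extruded path = 141000/0.03168 = 4450757.6 mm.
Print-move time = 4450757.6 / 38.3 = 116207.8 s.
Layers = ⌈205/0.099⌉ = 2071.
Layer-change overhead = 2071 × 0.63, so 1304.73 s.
Total = 116207.8 + 1304.73 = 117512.53 s = 32.64 hours.

32.64 hours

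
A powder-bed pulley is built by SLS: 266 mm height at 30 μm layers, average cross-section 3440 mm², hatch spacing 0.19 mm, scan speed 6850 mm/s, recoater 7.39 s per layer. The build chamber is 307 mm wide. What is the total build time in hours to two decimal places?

Layers = ⌈266/0.03⌉ = 8867.
Scan path per layer = 3440 / 0.19, so 18105.3 mm.
Per-layer scan time = 18105.3 / 6850 = 2.6431 s.
Layer cycle: 2.6431 + 7.39 → 10.0331 s.
Total: 8867 × 10.0331 s = 88963.4977 s → 24.71 hours.

24.71 hours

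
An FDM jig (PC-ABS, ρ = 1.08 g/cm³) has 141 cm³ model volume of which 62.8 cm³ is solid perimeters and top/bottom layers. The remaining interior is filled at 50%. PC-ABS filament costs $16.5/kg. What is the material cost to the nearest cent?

$1.82

Infill region = 141 − 62.8, so 78.2 cm³.
Infill deposited: 0.50 × 78.2 → 39.1 cm³.
Deposited volume = 62.8 + 39.1 = 101.9 cm³.
Mass = 101.9 × 1.08 = 110.052 g.
At $16.5/kg: 110.052/1000 × 16.5 = $1.82.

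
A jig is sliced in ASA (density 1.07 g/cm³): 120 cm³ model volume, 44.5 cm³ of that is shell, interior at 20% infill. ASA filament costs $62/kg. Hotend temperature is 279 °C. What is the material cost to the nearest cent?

Infill region = 120 − 44.5 = 75.5 cm³.
Infill volume: 0.20 × 75.5 → 15.1 cm³.
Total printed volume: 44.5 + 15.1 → 59.6 cm³.
Mass = 59.6 × 1.07 = 63.772 g.
Cost = 63.772 g / 1000 × $62/kg = $3.95.

$3.95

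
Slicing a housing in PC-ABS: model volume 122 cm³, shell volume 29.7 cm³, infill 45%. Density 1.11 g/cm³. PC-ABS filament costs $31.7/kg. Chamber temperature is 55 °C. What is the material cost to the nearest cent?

Infill region = 122 − 29.7, so 92.3 cm³.
Infill deposited: 0.45 × 92.3 → 41.535 cm³.
Deposited volume: 29.7 + 41.535 → 71.235 cm³.
Mass: 71.235 × 1.11 → 79.07085 g.
Cost = 79.07085 g / 1000 × $31.7/kg = $2.51.

$2.51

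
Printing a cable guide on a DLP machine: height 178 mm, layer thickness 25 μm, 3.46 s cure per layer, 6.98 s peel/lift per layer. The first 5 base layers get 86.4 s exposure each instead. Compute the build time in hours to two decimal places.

20.76 hours

Layer count = ceil(178 / 0.025) = 7120.
Bottom layers = 5 × (86.4 + 6.98), so 466.9 s.
Normal layers = 7115 × (3.46 + 6.98), so 74280.6 s.
Sum: 466.9 + 74280.6 = 74747.5 s → 20.76 hours.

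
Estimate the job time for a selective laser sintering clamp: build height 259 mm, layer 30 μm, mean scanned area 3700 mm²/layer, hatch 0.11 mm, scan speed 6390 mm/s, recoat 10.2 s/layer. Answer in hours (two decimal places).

37.09 hours

Number of layers: 259 / 0.03 → 8634 (rounded up).
Scan path per layer = 3700 / 0.11 = 33636.4 mm.
Per-layer scan time = 33636.4 / 6390 = 5.2639 s.
Layer cycle: 5.2639 + 10.2 → 15.4639 s.
Build time = 8634 × 15.4639 = 133515.3126 s = 37.09 hours.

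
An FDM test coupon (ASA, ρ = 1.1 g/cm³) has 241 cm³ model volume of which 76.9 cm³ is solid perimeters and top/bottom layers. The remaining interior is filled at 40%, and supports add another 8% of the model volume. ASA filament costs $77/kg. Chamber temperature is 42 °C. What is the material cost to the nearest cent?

$13.71

Interior volume: 241 − 76.9 → 164.1 cm³.
Deposited infill = 0.40 × 164.1 = 65.64 cm³.
Support = 0.08 × 241, so 19.28 cm³.
Total extruded = 76.9 + 65.64 + 19.28, so 161.82 cm³.
Mass = 161.82 × 1.1 = 178.002 g.
Cost = 178.002 g / 1000 × $77/kg = $13.71.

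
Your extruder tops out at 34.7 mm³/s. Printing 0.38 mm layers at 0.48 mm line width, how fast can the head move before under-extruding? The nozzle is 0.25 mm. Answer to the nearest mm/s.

190 mm/s

Bead cross-section = 0.38 × 0.48, so 0.1824 mm².
v_max = Q/A = 34.7/0.1824 = 190.24 mm/s → 190 mm/s.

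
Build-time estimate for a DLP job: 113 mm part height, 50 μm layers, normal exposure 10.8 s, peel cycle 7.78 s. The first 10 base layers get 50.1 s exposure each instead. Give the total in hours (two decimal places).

Number of layers: 113 / 0.05 → 2260 (rounded up).
Burn-in layers = 10 × (50.1 + 7.78), so 578.8 s.
Remaining layers: 2250 × (10.8 + 7.78) → 41805 s.
Sum: 578.8 + 41805 = 42383.8 s → 11.77 hours.

11.77 hours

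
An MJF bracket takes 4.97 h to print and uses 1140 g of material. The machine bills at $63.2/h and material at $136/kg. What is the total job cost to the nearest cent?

Time charge = 63.2 × 4.97, so $314.104.
Material charge: 136 × 1140/1000 → $155.04.
Total = 314.104 + 155.04 = 469.144 ≈ $469.14.

$469.14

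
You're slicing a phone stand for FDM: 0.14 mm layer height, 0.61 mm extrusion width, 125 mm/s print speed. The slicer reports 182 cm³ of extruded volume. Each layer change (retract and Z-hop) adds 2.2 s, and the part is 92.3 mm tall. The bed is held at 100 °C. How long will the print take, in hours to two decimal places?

5.14 hours

Extrusion cross-section: 0.14 × 0.61 → 0.0854 mm².
Path length: 182000 mm³ / 0.0854 mm² → 2131147.5 mm.
Extrusion time = 2131147.5 / 125 = 17049.2 s.
Layers = ⌈92.3/0.14⌉ = 660.
Layer-change overhead = 660 × 2.2, so 1452 s.
Total = 17049.2 + 1452 = 18501.2 s = 5.14 hours.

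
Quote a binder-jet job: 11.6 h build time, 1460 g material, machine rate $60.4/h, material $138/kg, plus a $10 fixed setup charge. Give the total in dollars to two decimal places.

$912.12

Machine-time cost = 60.4 × 11.6 = $700.64.
Material cost: 138 × 1460/1000 → $201.48.
Total = 700.64 + 201.48 + 10 = $912.12.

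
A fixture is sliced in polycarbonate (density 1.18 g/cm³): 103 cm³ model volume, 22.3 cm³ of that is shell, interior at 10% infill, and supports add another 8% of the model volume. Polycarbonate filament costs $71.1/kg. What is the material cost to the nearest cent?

Volume inside the shell: 103 − 22.3 → 80.7 cm³.
Infill deposited = 0.10 × 80.7, so 8.07 cm³.
Support: 0.08 × 103 → 8.24 cm³.
Total extruded = 22.3 + 8.07 + 8.24 = 38.61 cm³.
Mass = 38.61 × 1.18 = 45.5598 g.
Cost = 45.5598 g / 1000 × $71.1/kg = $3.24.

$3.24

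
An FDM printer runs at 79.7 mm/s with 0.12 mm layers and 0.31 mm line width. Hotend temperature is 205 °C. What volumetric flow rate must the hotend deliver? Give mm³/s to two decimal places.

A = 0.12 × 0.31 = 0.0372 mm².
Q = v·A = 79.7 × 0.0372 = 2.96 mm³/s.

2.96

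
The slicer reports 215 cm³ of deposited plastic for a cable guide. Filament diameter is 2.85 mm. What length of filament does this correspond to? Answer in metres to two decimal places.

33.70 m

Cross-section of 2.85 mm filament: π·(2.85/2)² = 6.3794 mm².
Length = 215 cm³ / 6.3794 mm² = 215000 / 6.3794 = 33702.23 mm = 33.70 m.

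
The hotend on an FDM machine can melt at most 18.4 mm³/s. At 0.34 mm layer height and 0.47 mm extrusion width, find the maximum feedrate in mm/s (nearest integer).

115 mm/s

A = 0.34 × 0.47, so 0.1598 mm².
v_max = Q/A = 18.4/0.1598 = 115.14 mm/s → 115 mm/s.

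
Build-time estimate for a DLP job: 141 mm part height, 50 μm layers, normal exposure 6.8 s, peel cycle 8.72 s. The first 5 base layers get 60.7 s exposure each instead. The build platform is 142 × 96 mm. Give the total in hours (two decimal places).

Layer count = ceil(141 / 0.05) = 2820.
Base layers = 5 × (60.7 + 8.72) = 347.1 s.
Regular layers = 2815 × (6.8 + 8.72), so 43688.8 s.
Total = 347.1 + 43688.8 = 44035.9 s = 12.23 hours.

12.23 hours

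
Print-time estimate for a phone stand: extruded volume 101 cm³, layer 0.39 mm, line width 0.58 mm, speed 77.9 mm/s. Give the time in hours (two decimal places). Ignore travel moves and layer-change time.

1.59 hours

Line area: 0.39 × 0.58 → 0.2262 mm².
Toolpath length = 101 cm³ / 0.2262 mm² = 101000 / 0.2262 = 446507.5 mm.
Time extruding = 446507.5 / 77.9, so 5731.8 s.
Converting: 5731.8 s = 1.59 hours.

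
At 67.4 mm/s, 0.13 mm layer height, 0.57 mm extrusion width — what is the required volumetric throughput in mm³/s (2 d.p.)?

4.99

Extrusion cross-section = 0.13 × 0.57, so 0.0741 mm².
Volumetric flow = 67.4 × 0.0741 = 4.99 mm³/s.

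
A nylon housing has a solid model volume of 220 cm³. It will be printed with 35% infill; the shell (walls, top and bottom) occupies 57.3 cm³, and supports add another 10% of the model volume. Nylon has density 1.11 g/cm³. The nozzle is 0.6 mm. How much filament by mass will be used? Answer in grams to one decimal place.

Volume inside the shell = 220 − 57.3, so 162.7 cm³.
Infill volume = 0.35 × 162.7 = 56.945 cm³.
Support = 0.10 × 220, so 22 cm³.
Total printed volume: 57.3 + 56.945 + 22 → 136.245 cm³.
Mass = 136.245 × 1.11, so 151.23195 g.

151.2 g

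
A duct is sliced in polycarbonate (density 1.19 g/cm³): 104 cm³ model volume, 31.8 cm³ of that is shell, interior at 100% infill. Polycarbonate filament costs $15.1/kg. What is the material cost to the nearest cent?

$1.87

Infill region = 104 − 31.8 = 72.2 cm³.
Infill volume = 1.00 × 72.2, so 72.2 cm³.
Total printed volume = 31.8 + 72.2, so 104 cm³.
Mass: 104 × 1.19 → 123.76 g.
At $15.1/kg: 123.76/1000 × 15.1 = $1.87.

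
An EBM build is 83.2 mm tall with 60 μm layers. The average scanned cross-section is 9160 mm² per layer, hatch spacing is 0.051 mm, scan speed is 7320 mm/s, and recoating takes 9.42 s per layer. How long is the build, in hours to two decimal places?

13.08 hours

Layers = ⌈83.2/0.06⌉ = 1387.
Scan path per layer = 9160 / 0.051 = 179607.8 mm.
Per-layer scan time: 179607.8 / 7320 → 24.5366 s.
Time per layer = 24.5366 + 9.42, so 33.9566 s.
Build time = 1387 × 33.9566 = 47097.8042 s = 13.08 hours.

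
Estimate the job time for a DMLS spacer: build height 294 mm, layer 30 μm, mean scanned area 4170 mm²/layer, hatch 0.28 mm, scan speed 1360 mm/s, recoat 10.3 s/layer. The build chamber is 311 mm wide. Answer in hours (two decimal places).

57.85 hours

Layers = ⌈294/0.03⌉ = 9800.
Hatch length per layer: 4170 / 0.28 → 14892.9 mm.
Scan time per layer = 14892.9 / 1360, so 10.9507 s.
Per-layer time = 10.9507 + 10.3 = 21.2507 s.
9800 layers × 21.2507 s/layer = 208256.86 s, i.e. 57.85 hours.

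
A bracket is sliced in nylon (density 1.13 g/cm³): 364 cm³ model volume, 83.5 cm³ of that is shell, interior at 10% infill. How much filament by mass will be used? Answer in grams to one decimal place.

126.1 g

Infill region = 364 − 83.5 = 280.5 cm³.
Infill deposited = 0.10 × 280.5, so 28.05 cm³.
Total printed volume: 83.5 + 28.05 → 111.55 cm³.
Mass = 111.55 × 1.13, so 126.0515 g.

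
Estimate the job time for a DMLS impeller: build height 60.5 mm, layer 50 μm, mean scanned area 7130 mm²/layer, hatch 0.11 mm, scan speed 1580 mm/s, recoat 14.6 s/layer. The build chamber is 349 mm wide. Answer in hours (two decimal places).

Layers = ⌈60.5/0.05⌉ = 1210.
Scan path per layer: 7130 / 0.11 → 64818.2 mm.
Scan time per layer = 64818.2 / 1580, so 41.0242 s.
Time per layer = 41.0242 + 14.6 = 55.6242 s.
Total: 1210 × 55.6242 s = 67305.282 s → 18.70 hours.

18.70 hours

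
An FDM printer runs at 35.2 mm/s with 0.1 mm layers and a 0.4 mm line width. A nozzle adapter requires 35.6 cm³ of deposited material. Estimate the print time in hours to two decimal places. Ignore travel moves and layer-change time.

7.02 hours

Bead cross-section: 0.1 × 0.4 → 0.04 mm².
Toolpath length = 35.6 cm³ / 0.04 mm² = 35600 / 0.04 = 890000 mm.
Extrusion time = 890000 / 35.2, so 25284.1 s.
25284.1 s = 7.02 hours.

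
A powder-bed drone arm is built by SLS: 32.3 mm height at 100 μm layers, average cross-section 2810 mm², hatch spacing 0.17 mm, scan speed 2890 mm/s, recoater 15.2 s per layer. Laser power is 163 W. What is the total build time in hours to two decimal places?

Number of layers: 32.3 / 0.1 → 323 (rounded up).
Hatch length per layer: 2810 / 0.17 → 16529.4 mm.
Per-layer scan time = 16529.4 / 2890 = 5.7195 s.
Per-layer time: 5.7195 + 15.2 → 20.9195 s.
323 layers × 20.9195 s/layer = 6756.9985 s, i.e. 1.88 hours.

1.88 hours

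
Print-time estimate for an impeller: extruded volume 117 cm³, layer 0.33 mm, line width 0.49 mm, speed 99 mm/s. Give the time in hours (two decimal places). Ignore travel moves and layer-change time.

Line area = 0.33 × 0.49 = 0.1617 mm².
Path length: 117000 mm³ / 0.1617 mm² → 723562.2 mm.
Time extruding = 723562.2 / 99 = 7308.7 s.
That's 7308.7 s → 2.03 hours.

2.03 hours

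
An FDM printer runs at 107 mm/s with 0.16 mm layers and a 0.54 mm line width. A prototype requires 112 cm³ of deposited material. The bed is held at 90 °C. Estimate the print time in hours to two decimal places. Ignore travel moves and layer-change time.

Bead cross-section: 0.16 × 0.54 → 0.0864 mm².
Toolpath length = 112 cm³ / 0.0864 mm² = 112000 / 0.0864 = 1296296.3 mm.
Extrusion time = 1296296.3 / 107 = 12114.9 s.
In the requested units: 12114.9 s = 3.37 hours.

3.37 hours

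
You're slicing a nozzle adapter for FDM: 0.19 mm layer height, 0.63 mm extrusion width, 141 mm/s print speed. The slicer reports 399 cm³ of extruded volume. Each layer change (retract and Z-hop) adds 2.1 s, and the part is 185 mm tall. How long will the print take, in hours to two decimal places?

Extrusion cross-section = 0.19 × 0.63 = 0.1197 mm².
Toolpath length = 399 cm³ / 0.1197 mm² = 399000 / 0.1197 = 3333333.3 mm.
Print-move time: 3333333.3 / 141 → 23640.7 s.
Layer count = ceil(185 / 0.19) = 974.
Z-hop total: 974 × 2.1 → 2045.4 s.
Total = 23640.7 + 2045.4 = 25686.1 s = 7.14 hours.

7.14 hours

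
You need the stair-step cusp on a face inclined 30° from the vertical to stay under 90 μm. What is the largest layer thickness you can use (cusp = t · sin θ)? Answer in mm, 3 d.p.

0.180 mm

sin(30°) = 0.5000; t_max = 0.09/0.5000 = 0.180 mm.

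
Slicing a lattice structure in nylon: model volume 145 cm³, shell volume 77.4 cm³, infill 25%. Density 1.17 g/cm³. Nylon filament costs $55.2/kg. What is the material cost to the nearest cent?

$6.09

Volume inside the shell: 145 − 77.4 → 67.6 cm³.
Deposited infill = 0.25 × 67.6 = 16.9 cm³.
Total extruded: 77.4 + 16.9 → 94.3 cm³.
Mass: 94.3 × 1.17 → 110.331 g.
At $55.2/kg: 110.331/1000 × 55.2 = $6.09.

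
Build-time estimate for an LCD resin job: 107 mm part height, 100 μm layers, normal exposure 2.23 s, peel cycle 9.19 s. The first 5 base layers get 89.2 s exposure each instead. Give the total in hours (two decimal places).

3.52 hours

Layers = ⌈107/0.1⌉ = 1070.
Bottom layers: 5 × (89.2 + 9.19) → 491.95 s.
Normal layers = 1065 × (2.23 + 9.19), so 12162.3 s.
Sum: 491.95 + 12162.3 = 12654.25 s → 3.52 hours.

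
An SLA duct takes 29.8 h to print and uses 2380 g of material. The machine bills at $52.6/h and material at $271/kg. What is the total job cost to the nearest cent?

$2212.46

Time charge: 52.6 × 29.8 → $1567.48.
Material cost = 271 × 2380/1000 = $644.98.
Job cost: 1567.48 + 644.98 = $2212.46.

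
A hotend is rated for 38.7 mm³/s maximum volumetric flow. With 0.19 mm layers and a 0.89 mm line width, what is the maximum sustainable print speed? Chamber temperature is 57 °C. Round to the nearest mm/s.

229 mm/s

Bead cross-section: 0.19 × 0.89 → 0.1691 mm².
Max speed = 38.7 / 0.1691 = 228.86 ≈ 229 mm/s.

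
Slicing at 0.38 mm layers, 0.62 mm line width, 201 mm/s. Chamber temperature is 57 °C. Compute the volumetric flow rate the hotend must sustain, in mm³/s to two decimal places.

47.36

Bead cross-section = 0.38 × 0.62 = 0.2356 mm².
Volumetric flow = 201 × 0.2356 = 47.36 mm³/s.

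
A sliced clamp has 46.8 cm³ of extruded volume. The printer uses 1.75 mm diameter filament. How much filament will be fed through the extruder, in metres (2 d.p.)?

19.46 m

A = π r² = π × 0.875² = 2.4053 mm².
Length = 46.8 cm³ / 2.4053 mm² = 46800 / 2.4053 = 19457.03 mm = 19.46 m.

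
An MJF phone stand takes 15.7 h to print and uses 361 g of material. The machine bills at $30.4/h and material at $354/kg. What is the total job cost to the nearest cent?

Time charge = 30.4 × 15.7 = $477.28.
Material cost: 354 × 361/1000 → $127.794.
Total = 477.28 + 127.794 = 605.074 ≈ $605.07.

$605.07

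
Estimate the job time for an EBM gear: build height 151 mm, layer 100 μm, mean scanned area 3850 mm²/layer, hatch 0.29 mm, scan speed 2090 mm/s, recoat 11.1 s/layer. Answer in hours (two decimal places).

7.32 hours

Layers = ⌈151/0.1⌉ = 1510.
Per-layer scan distance = 3850 / 0.29 = 13275.9 mm.
Beam time per layer = 13275.9 / 2090, so 6.3521 s.
Per-layer time = 6.3521 + 11.1, so 17.4521 s.
Total: 1510 × 17.4521 s = 26352.671 s → 7.32 hours.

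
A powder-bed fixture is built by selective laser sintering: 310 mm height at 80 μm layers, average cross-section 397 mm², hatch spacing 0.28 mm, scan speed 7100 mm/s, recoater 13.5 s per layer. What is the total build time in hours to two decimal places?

Number of layers: 310 / 0.08 → 3875 (rounded up).
Hatch length per layer: 397 / 0.28 → 1417.9 mm.
Scan time per layer: 1417.9 / 7100 → 0.1997 s.
Per-layer time: 0.1997 + 13.5 → 13.6997 s.
Build time = 3875 × 13.6997 = 53086.3375 s = 14.75 hours.

14.75 hours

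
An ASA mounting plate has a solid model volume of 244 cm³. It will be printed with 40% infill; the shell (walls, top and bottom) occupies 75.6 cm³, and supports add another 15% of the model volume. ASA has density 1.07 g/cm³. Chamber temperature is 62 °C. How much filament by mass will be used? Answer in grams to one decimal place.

Infill region = 244 − 75.6, so 168.4 cm³.
Infill volume = 0.40 × 168.4, so 67.36 cm³.
Support = 0.15 × 244 = 36.6 cm³.
Total printed volume = 75.6 + 67.36 + 36.6, so 179.56 cm³.
Mass = 179.56 × 1.07 = 192.1292 g.

192.1 g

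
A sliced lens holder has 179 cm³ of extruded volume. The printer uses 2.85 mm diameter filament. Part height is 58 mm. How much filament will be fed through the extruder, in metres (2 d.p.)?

28.06 m

Cross-section of 2.85 mm filament: π·(2.85/2)² = 6.3794 mm².
Length = 179 cm³ / 6.3794 mm² = 179000 / 6.3794 = 28059.07 mm = 28.06 m.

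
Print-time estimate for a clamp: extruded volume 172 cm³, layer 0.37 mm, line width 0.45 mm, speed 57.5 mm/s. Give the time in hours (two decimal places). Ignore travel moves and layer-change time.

4.99 hours

Extrusion cross-section: 0.37 × 0.45 → 0.1665 mm².
Toolpath length = 172 cm³ / 0.1665 mm² = 172000 / 0.1665 = 1033033 mm.
Time extruding: 1033033 / 57.5 → 17965.8 s.
That's 17965.8 s → 4.99 hours.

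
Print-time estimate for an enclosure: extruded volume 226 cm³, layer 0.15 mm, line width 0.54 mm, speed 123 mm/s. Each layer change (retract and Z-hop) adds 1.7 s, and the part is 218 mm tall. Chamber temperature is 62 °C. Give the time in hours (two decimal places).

6.99 hours

Bead cross-section: 0.15 × 0.54 → 0.081 mm².
Total extruded path = 226000/0.081 = 2790123.5 mm.
Print-move time = 2790123.5 / 123, so 22683.9 s.
Layers = ⌈218/0.15⌉ = 1454.
Layer-change overhead = 1454 × 1.7 = 2471.8 s.
Total = 22683.9 + 2471.8 = 25155.7 s = 6.99 hours.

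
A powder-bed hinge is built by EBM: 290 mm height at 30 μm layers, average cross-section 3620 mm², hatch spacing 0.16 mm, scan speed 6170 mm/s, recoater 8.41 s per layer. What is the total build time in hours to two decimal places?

Number of layers: 290 / 0.03 → 9667 (rounded up).
Scan path per layer = 3620 / 0.16, so 22625 mm.
Scan time per layer = 22625 / 6170, so 3.6669 s.
Per-layer time: 3.6669 + 8.41 → 12.0769 s.
Build time = 9667 × 12.0769 = 116747.3923 s = 32.43 hours.

32.43 hours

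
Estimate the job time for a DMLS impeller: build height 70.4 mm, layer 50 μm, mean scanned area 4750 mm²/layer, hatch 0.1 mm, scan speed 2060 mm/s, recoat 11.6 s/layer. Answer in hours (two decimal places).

13.56 hours

Number of layers: 70.4 / 0.05 → 1408 (rounded up).
Scan path per layer = 4750 / 0.1 = 47500 mm.
Scan time per layer = 47500 / 2060 = 23.0583 s.
Layer cycle = 23.0583 + 11.6 = 34.6583 s.
Total: 1408 × 34.6583 s = 48798.8864 s → 13.56 hours.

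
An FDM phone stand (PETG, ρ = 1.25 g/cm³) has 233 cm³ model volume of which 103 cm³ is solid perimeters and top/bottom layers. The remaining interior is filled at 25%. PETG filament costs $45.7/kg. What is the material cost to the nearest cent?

Interior volume = 233 − 103, so 130 cm³.
Infill deposited = 0.25 × 130, so 32.5 cm³.
Total extruded: 103 + 32.5 → 135.5 cm³.
Mass: 135.5 × 1.25 → 169.375 g.
Cost = 169.375 g / 1000 × $45.7/kg = $7.74.

$7.74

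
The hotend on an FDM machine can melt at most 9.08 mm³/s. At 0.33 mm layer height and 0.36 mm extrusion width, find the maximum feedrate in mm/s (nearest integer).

76 mm/s

A = 0.33 × 0.36 = 0.1188 mm².
v_max = Q/A = 9.08/0.1188 = 76.43 mm/s → 76 mm/s.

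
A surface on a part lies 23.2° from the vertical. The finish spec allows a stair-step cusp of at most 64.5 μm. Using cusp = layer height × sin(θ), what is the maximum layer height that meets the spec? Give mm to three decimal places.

0.164 mm

sin(23.2°) = 0.3939; t_max = 0.0645/0.3939 = 0.164 mm.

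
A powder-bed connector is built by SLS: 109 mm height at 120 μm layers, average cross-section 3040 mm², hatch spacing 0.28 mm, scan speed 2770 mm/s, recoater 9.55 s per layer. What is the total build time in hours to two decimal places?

Layer count = ceil(109 / 0.12) = 909.
Hatch length per layer = 3040 / 0.28, so 10857.1 mm.
Scan time per layer = 10857.1 / 2770, so 3.9195 s.
Time per layer = 3.9195 + 9.55, so 13.4695 s.
909 layers × 13.4695 s/layer = 12243.7755 s, i.e. 3.40 hours.

3.40 hours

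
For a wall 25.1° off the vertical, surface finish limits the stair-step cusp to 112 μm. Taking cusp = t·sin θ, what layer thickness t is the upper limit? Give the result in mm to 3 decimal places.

sin(25.1°) = 0.4242; t_max = 0.112/0.4242 = 0.264 mm.

0.264 mm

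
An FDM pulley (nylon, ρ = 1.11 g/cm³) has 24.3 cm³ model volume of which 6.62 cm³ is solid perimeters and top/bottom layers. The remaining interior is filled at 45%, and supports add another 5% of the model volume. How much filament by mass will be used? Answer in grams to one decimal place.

Interior volume = 24.3 − 6.62, so 17.68 cm³.
Infill volume: 0.45 × 17.68 → 7.956 cm³.
Support = 0.05 × 24.3 = 1.215 cm³.
Total printed volume = 6.62 + 7.956 + 1.215 = 15.791 cm³.
Mass = 15.791 × 1.11 = 17.52801 g.

17.5 g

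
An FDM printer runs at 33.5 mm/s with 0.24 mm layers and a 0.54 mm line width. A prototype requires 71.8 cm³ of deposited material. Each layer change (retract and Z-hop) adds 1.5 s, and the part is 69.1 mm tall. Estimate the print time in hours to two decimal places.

Bead cross-section = 0.24 × 0.54, so 0.1296 mm².
Total extruded path = 71800/0.1296 = 554012.3 mm.
Print-move time = 554012.3 / 33.5, so 16537.7 s.
Number of layers: 69.1 / 0.24 → 288 (rounded up).
Layer-change overhead = 288 × 1.5 = 432 s.
Altogether 16537.7 + 432 = 16969.7 s, i.e. 4.71 hours.

4.71 hours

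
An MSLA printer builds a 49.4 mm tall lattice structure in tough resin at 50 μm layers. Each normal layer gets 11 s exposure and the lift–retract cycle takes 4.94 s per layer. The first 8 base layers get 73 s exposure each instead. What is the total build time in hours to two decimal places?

Layer count = ceil(49.4 / 0.05) = 988.
Bottom layers = 8 × (73 + 4.94), so 623.52 s.
Normal layers = 980 × (11 + 4.94), so 15621.2 s.
Sum: 623.52 + 15621.2 = 16244.72 s → 4.51 hours.

4.51 hours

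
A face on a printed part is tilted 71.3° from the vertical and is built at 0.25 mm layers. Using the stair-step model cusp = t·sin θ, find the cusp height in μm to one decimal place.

h_c = t·sin θ = 0.25 × 0.9472 = 0.2368 mm (236.8 μm).

236.8 μm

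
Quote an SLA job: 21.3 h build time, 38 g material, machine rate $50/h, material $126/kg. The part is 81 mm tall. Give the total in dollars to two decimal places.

$1069.79

Machine cost = 50 × 21.3 = $1065.00.
Material cost: 126 × 38/1000 → $4.788.
Total = 1065.00 + 4.788 = 1069.788 ≈ $1069.79.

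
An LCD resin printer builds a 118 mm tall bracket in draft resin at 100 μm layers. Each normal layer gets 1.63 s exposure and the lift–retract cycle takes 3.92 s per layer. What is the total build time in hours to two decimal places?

1.82 hours

Layers = ⌈118/0.1⌉ = 1180.
Per-layer time = 1.63 + 3.92, so 5.55 s.
Build time: 1180 × 5.55 s = 6549 s, i.e. 1.82 hours.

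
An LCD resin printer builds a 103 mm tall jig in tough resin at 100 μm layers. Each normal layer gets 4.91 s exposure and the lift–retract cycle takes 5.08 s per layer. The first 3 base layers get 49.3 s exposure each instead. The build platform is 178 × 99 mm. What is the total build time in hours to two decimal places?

2.90 hours

Layers = ⌈103/0.1⌉ = 1030.
Burn-in layers = 3 × (49.3 + 5.08), so 163.14 s.
Normal layers: 1027 × (4.91 + 5.08) → 10259.73 s.
Sum: 163.14 + 10259.73 = 10422.87 s → 2.90 hours.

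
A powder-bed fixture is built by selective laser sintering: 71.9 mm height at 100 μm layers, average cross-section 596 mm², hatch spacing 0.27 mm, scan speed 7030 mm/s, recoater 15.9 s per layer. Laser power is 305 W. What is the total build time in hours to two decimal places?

3.24 hours

Layers = ⌈71.9/0.1⌉ = 719.
Hatch length per layer = 596 / 0.27, so 2207.4 mm.
Per-layer scan time: 2207.4 / 7030 → 0.314 s.
Time per layer = 0.314 + 15.9 = 16.214 s.
719 layers × 16.214 s/layer = 11657.866 s, i.e. 3.24 hours.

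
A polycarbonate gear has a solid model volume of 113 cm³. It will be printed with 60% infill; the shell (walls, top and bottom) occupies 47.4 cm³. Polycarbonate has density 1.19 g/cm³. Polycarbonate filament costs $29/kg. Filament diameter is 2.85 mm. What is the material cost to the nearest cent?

$2.99

Interior volume = 113 − 47.4 = 65.6 cm³.
Infill deposited: 0.60 × 65.6 → 39.36 cm³.
Deposited volume = 47.4 + 39.36 = 86.76 cm³.
Mass: 86.76 × 1.19 → 103.2444 g.
Cost = 103.2444 g / 1000 × $29/kg = $2.99.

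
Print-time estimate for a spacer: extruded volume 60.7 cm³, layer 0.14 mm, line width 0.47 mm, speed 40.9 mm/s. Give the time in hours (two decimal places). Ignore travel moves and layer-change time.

Extrusion cross-section = 0.14 × 0.47, so 0.0658 mm².
Total extruded path = 60700/0.0658 = 922492.4 mm.
Time extruding: 922492.4 / 40.9 → 22554.8 s.
In the requested units: 22554.8 s = 6.27 hours.

6.27 hours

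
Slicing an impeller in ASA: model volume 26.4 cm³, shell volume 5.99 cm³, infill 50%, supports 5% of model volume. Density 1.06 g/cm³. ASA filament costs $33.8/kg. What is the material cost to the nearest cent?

$0.63

Interior volume = 26.4 − 5.99 = 20.41 cm³.
Infill deposited = 0.50 × 20.41, so 10.205 cm³.
Support = 0.05 × 26.4, so 1.32 cm³.
Total extruded = 5.99 + 10.205 + 1.32 = 17.515 cm³.
Mass = 17.515 × 1.06 = 18.5659 g.
At $33.8/kg: 18.5659/1000 × 33.8 = $0.63.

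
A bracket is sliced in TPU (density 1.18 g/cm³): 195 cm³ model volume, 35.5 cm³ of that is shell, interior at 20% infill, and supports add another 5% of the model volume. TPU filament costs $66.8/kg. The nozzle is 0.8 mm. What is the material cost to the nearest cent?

Volume inside the shell: 195 − 35.5 → 159.5 cm³.
Deposited infill = 0.20 × 159.5, so 31.9 cm³.
Support = 0.05 × 195 = 9.75 cm³.
Total printed volume: 35.5 + 31.9 + 9.75 → 77.15 cm³.
Mass: 77.15 × 1.18 → 91.037 g.
Cost = 91.037 g / 1000 × $66.8/kg = $6.08.

$6.08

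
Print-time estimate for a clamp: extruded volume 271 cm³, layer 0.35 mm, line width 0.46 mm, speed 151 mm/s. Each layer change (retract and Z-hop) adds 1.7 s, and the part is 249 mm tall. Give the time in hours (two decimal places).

3.43 hours

Extrusion cross-section = 0.35 × 0.46 = 0.161 mm².
Toolpath length = 271 cm³ / 0.161 mm² = 271000 / 0.161 = 1683229.8 mm.
Print-move time: 1683229.8 / 151 → 11147.2 s.
Number of layers: 249 / 0.35 → 712 (rounded up).
Non-print overhead = 712 × 1.7, so 1210.4 s.
Total = 11147.2 + 1210.4 = 12357.6 s = 3.43 hours.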